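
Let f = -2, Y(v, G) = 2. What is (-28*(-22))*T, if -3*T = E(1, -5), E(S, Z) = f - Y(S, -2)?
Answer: 2464/3 ≈ 821.33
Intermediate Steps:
E(S, Z) = -4 (E(S, Z) = -2 - 1*2 = -2 - 2 = -4)
T = 4/3 (T = -⅓*(-4) = 4/3 ≈ 1.3333)
(-28*(-22))*T = -28*(-22)*(4/3) = 616*(4/3) = 2464/3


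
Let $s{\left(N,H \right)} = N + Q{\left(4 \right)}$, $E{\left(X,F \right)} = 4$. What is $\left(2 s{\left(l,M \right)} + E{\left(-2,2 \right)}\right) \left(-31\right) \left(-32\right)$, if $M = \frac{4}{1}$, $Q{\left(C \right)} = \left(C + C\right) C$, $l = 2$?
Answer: $71424$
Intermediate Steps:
$Q{\left(C \right)} = 2 C^{2}$ ($Q{\left(C \right)} = 2 C C = 2 C^{2}$)
$M = 4$ ($M = 4 \cdot 1 = 4$)
$s{\left(N,H \right)} = 32 + N$ ($s{\left(N,H \right)} = N + 2 \cdot 4^{2} = N + 2 \cdot 16 = N + 32 = 32 + N$)
$\left(2 s{\left(l,M \right)} + E{\left(-2,2 \right)}\right) \left(-31\right) \left(-32\right) = \left(2 \left(32 + 2\right) + 4\right) \left(-31\right) \left(-32\right) = \left(2 \cdot 34 + 4\right) \left(-31\right) \left(-32\right) = \left(68 + 4\right) \left(-31\right) \left(-32\right) = 72 \left(-31\right) \left(-32\right) = \left(-2232\right) \left(-32\right) = 71424$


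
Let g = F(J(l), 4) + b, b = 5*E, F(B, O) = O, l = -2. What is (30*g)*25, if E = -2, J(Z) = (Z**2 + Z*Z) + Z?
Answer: -4500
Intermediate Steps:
J(Z) = Z + 2*Z**2 (J(Z) = (Z**2 + Z**2) + Z = 2*Z**2 + Z = Z + 2*Z**2)
b = -10 (b = 5*(-2) = -10)
g = -6 (g = 4 - 10 = -6)
(30*g)*25 = (30*(-6))*25 = -180*25 = -4500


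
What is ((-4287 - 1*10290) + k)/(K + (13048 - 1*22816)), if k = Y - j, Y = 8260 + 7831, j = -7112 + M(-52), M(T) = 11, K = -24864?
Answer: -8615/34632 ≈ -0.24876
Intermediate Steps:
j = -7101 (j = -7112 + 11 = -7101)
Y = 16091
k = 23192 (k = 16091 - 1*(-7101) = 16091 + 7101 = 23192)
((-4287 - 1*10290) + k)/(K + (13048 - 1*22816)) = ((-4287 - 1*10290) + 23192)/(-24864 + (13048 - 1*22816)) = ((-4287 - 10290) + 23192)/(-24864 + (13048 - 22816)) = (-14577 + 23192)/(-24864 - 9768) = 8615/(-34632) = 8615*(-1/34632) = -8615/34632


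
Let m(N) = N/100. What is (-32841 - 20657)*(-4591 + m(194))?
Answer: 6137638297/25 ≈ 2.4551e+8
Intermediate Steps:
m(N) = N/100 (m(N) = N*(1/100) = N/100)
(-32841 - 20657)*(-4591 + m(194)) = (-32841 - 20657)*(-4591 + (1/100)*194) = -53498*(-4591 + 97/50) = -53498*(-229453/50) = 6137638297/25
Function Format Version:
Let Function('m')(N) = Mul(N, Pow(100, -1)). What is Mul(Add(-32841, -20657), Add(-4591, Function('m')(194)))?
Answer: Rational(6137638297, 25) ≈ 2.4551e+8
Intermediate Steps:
Function('m')(N) = Mul(Rational(1, 100), N) (Function('m')(N) = Mul(N, Rational(1, 100)) = Mul(Rational(1, 100), N))
Mul(Add(-32841, -20657), Add(-4591, Function('m')(194))) = Mul(Add(-32841, -20657), Add(-4591, Mul(Rational(1, 100), 194))) = Mul(-53498, Add(-4591, Rational(97, 50))) = Mul(-53498, Rational(-229453, 50)) = Rational(6137638297, 25)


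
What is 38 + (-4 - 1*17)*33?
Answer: -655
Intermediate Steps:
38 + (-4 - 1*17)*33 = 38 + (-4 - 17)*33 = 38 - 21*33 = 38 - 693 = -655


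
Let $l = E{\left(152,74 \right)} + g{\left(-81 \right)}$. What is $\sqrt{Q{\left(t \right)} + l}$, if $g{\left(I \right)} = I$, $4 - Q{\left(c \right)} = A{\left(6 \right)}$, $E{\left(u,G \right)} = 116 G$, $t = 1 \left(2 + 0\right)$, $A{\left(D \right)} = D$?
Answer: $\sqrt{8501} \approx 92.201$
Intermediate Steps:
$t = 2$ ($t = 1 \cdot 2 = 2$)
$Q{\left(c \right)} = -2$ ($Q{\left(c \right)} = 4 - 6 = -2$)
$l = 8503$ ($l = 116 \cdot 74 - 81 = 8584 - 81 = 8503$)
$\sqrt{Q{\left(t \right)} + l} = \sqrt{-2 + 8503} = \sqrt{8501}$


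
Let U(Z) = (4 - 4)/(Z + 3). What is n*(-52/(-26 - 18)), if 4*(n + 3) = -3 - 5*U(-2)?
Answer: -195/44 ≈ -4.4318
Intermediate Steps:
U(Z) = 0 (U(Z) = 0/(3 + Z) = 0)
n = -15/4 (n = -3 + (-3 - 5*0)/4 = -3 + (-3 + 0)/4 = -3 + (¼)*(-3) = -3 - ¾ = -15/4 ≈ -3.7500)
n*(-52/(-26 - 18)) = -15*(-52)/(4*(-26 - 18)) = -15*(-52)/(4*(-44)) = -(-15)*(-52)/176 = -15/4*13/11 = -195/44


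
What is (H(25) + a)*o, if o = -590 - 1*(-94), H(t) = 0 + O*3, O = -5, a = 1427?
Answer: -700352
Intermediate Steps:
H(t) = -15 (H(t) = 0 - 5*3 = 0 - 15 = -15)
o = -496 (o = -590 + 94 = -496)
(H(25) + a)*o = (-15 + 1427)*(-496) = 1412*(-496) = -700352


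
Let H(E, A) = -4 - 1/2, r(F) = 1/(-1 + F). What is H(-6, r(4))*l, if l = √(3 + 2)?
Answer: -9*√5/2 ≈ -10.062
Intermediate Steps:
H(E, A) = -9/2 (H(E, A) = -4 - 1*½ = -4 - ½ = -9/2)
l = √5 ≈ 2.2361
H(-6, r(4))*l = -9*√5/2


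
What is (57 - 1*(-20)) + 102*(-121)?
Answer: -12265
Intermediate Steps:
(57 - 1*(-20)) + 102*(-121) = (57 + 20) - 12342 = 77 - 12342 = -12265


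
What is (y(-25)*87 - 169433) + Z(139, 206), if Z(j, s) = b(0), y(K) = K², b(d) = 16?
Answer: -115042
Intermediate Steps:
Z(j, s) = 16
(y(-25)*87 - 169433) + Z(139, 206) = ((-25)²*87 - 169433) + 16 = (625*87 - 169433) + 16 = (54375 - 169433) + 16 = -115058 + 16 = -115042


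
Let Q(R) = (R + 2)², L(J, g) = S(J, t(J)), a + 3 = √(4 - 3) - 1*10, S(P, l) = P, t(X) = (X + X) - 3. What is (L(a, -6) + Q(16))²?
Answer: 97344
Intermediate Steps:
t(X) = -3 + 2*X (t(X) = 2*X - 3 = -3 + 2*X)
a = -12 (a = -3 + (√(4 - 3) - 1*10) = -3 + (√1 - 10) = -3 + (1 - 10) = -3 - 9 = -12)
L(J, g) = J
Q(R) = (2 + R)²
(L(a, -6) + Q(16))² = (-12 + (2 + 16)²)² = (-12 + 18²)² = (-12 + 324)² = 312² = 97344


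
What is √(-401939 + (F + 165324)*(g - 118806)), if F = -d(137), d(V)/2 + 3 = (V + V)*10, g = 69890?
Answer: 3*I*√868847171 ≈ 88429.0*I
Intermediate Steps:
d(V) = -6 + 40*V (d(V) = -6 + 2*((V + V)*10) = -6 + 2*((2*V)*10) = -6 + 2*(20*V) = -6 + 40*V)
F = -5474 (F = -(-6 + 40*137) = -(-6 + 5480) = -1*5474 = -5474)
√(-401939 + (F + 165324)*(g - 118806)) = √(-401939 + (-5474 + 165324)*(69890 - 118806)) = √(-401939 + 159850*(-48916)) = √(-401939 - 7819222600) = √(-7819624539) = 3*I*√868847171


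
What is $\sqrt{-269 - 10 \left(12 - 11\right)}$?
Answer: $3 i \sqrt{31} \approx 16.703 i$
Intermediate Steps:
$\sqrt{-269 - 10 \left(12 - 11\right)} = \sqrt{-269 - 10} = \sqrt{-279} = 3 i \sqrt{31}$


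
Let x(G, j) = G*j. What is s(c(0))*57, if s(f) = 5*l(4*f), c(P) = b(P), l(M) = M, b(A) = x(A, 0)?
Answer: 0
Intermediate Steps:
b(A) = 0 (b(A) = A*0 = 0)
c(P) = 0
s(f) = 20*f (s(f) = 5*(4*f) = 20*f)
s(c(0))*57 = (20*0)*57 = 0*57 = 0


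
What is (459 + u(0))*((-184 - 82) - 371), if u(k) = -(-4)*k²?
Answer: -292383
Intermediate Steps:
u(k) = 4*k²
(459 + u(0))*((-184 - 82) - 371) = (459 + 4*0²)*((-184 - 82) - 371) = (459 + 4*0)*(-266 - 371) = (459 + 0)*(-637) = 459*(-637) = -292383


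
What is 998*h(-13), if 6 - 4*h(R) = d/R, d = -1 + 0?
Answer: 38423/26 ≈ 1477.8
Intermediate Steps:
d = -1
h(R) = 3/2 + 1/(4*R) (h(R) = 3/2 - (-1)/(4*R) = 3/2 + 1/(4*R))
998*h(-13) = 998*((¼)*(1 + 6*(-13))/(-13)) = 998*((¼)*(-1/13)*(1 - 78)) = 998*((¼)*(-1/13)*(-77)) = 998*(77/52) = 38423/26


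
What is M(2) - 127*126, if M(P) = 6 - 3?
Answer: -15999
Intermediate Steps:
M(P) = 3
M(2) - 127*126 = 3 - 127*126 = 3 - 16002 = -15999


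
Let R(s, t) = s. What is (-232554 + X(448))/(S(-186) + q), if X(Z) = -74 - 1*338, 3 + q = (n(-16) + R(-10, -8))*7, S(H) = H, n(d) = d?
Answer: 232966/371 ≈ 627.94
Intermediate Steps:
q = -185 (q = -3 + (-16 - 10)*7 = -3 - 26*7 = -3 - 182 = -185)
X(Z) = -412 (X(Z) = -74 - 338 = -412)
(-232554 + X(448))/(S(-186) + q) = (-232554 - 412)/(-186 - 185) = -232966/(-371) = -232966*(-1/371) = 232966/371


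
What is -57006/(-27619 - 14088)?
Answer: 57006/41707 ≈ 1.3668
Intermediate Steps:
-57006/(-27619 - 14088) = -57006/(-41707) = -57006*(-1/41707) = 57006/41707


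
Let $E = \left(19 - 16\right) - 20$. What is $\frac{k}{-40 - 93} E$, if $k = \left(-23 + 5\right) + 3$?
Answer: $- \frac{255}{133} \approx -1.9173$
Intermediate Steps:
$k = -15$ ($k = -18 + 3 = -15$)
$E = -17$ ($E = 3 - 20 = -17$)
$\frac{k}{-40 - 93} E = - \frac{15}{-40 - 93} \left(-17\right) = - \frac{15}{-133} \left(-17\right) = \left(-15\right) \left(- \frac{1}{133}\right) \left(-17\right) = \frac{15}{133} \left(-17\right) = - \frac{255}{133}$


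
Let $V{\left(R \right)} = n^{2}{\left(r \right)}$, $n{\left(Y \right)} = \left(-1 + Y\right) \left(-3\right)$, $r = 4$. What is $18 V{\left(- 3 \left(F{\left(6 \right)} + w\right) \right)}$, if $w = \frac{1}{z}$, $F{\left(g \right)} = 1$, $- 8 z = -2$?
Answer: $1458$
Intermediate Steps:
$z = \frac{1}{4}$ ($z = \left(- \frac{1}{8}\right) \left(-2\right) = \frac{1}{4} \approx 0.25$)
$w = 4$ ($w = \frac{1}{\frac{1}{4}} = 4$)
$n{\left(Y \right)} = 3 - 3 Y$
$V{\left(R \right)} = 81$ ($V{\left(R \right)} = \left(3 - 12\right)^{2} = \left(-9\right)^{2} = 81$)
$18 V{\left(- 3 \left(F{\left(6 \right)} + w\right) \right)} = 18 \cdot 81 = 1458$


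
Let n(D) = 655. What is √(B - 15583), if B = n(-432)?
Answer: 4*I*√933 ≈ 122.18*I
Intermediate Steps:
B = 655
√(B - 15583) = √(655 - 15583) = √(-14928) = 4*I*√933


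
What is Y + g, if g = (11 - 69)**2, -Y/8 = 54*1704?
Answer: -732764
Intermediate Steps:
Y = -736128 (Y = -432*1704 = -8*92016 = -736128)
g = 3364 (g = (-58)**2 = 3364)
Y + g = -736128 + 3364 = -732764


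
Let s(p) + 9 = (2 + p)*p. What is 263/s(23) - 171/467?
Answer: 26035/264322 ≈ 0.098497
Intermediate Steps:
s(p) = -9 + p*(2 + p) (s(p) = -9 + (2 + p)*p = -9 + p*(2 + p))
263/s(23) - 171/467 = 263/(-9 + 23² + 2*23) - 171/467 = 263/(-9 + 529 + 46) - 171*1/467 = 263/566 - 171/467 = 26035/264322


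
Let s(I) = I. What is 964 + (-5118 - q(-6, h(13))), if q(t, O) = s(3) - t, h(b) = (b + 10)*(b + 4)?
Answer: -4163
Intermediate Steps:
h(b) = (4 + b)*(10 + b) (h(b) = (10 + b)*(4 + b) = (4 + b)*(10 + b))
q(t, O) = 3 - t
964 + (-5118 - q(-6, h(13))) = 964 + (-5118 - (3 - 1*(-6))) = 964 + (-5118 - (3 + 6)) = 964 + (-5118 - 1*9) = 964 + (-5118 - 9) = 964 - 5127 = -4163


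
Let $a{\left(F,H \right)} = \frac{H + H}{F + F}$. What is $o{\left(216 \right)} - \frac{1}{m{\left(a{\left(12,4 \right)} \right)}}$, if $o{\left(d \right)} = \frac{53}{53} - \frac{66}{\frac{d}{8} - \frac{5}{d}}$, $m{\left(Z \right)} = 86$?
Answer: $- \frac{730721}{501122} \approx -1.4582$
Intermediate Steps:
$a{\left(F,H \right)} = \frac{H}{F}$ ($a{\left(F,H \right)} = \frac{2 H}{2 F} = 2 H \frac{1}{2 F} = \frac{H}{F}$)
$o{\left(d \right)} = 1 - \frac{66}{- \frac{5}{d} + \frac{d}{8}}$ ($o{\left(d \right)} = 53 \cdot \frac{1}{53} - \frac{66}{d \frac{1}{8} - \frac{5}{d}} = 1 - \frac{66}{\frac{d}{8} - \frac{5}{d}} = 1 - \frac{66}{- \frac{5}{d} + \frac{d}{8}}$)
$o{\left(216 \right)} - \frac{1}{m{\left(a{\left(12,4 \right)} \right)}} = \frac{-40 + 216^{2} - 114048}{-40 + 216^{2}} - \frac{1}{86} = \frac{-40 + 46656 - 114048}{-40 + 46656} - \frac{1}{86} = \frac{1}{46616} \left(-67432\right) - \frac{1}{86} = - \frac{8429}{5827} - \frac{1}{86} = - \frac{730721}{501122}$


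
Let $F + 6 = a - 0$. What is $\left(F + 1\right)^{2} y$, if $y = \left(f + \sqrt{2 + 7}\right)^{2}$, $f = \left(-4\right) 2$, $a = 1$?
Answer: $400$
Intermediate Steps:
$f = -8$
$F = -5$ ($F = -6 + \left(1 - 0\right) = -6 + \left(1 + 0\right) = -6 + 1 = -5$)
$y = 25$ ($y = \left(-8 + \sqrt{2 + 7}\right)^{2} = \left(-8 + \sqrt{9}\right)^{2} = \left(-8 + 3\right)^{2} = \left(-5\right)^{2} = 25$)
$\left(F + 1\right)^{2} y = \left(-5 + 1\right)^{2} \cdot 25 = \left(-4\right)^{2} \cdot 25 = 16 \cdot 25 = 400$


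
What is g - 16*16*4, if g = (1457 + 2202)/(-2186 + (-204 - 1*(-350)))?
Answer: -2092619/2040 ≈ -1025.8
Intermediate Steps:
g = -3659/2040 (g = 3659/(-2186 + (-204 + 350)) = 3659/(-2186 + 146) = 3659/(-2040) = 3659*(-1/2040) = -3659/2040 ≈ -1.7936)
g - 16*16*4 = -3659/2040 - 16*16*4 = -3659/2040 - 256*4 = -3659/2040 - 1*1024 = -3659/2040 - 1024 = -2092619/2040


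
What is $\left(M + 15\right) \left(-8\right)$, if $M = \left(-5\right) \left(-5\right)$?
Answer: $-320$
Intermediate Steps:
$M = 25$
$\left(M + 15\right) \left(-8\right) = \left(25 + 15\right) \left(-8\right) = 40 \left(-8\right) = -320$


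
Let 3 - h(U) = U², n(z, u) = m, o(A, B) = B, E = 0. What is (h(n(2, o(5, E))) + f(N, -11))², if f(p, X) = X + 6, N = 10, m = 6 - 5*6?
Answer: 334084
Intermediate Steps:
m = -24 (m = 6 - 30 = -24)
n(z, u) = -24
f(p, X) = 6 + X
h(U) = 3 - U²
(h(n(2, o(5, E))) + f(N, -11))² = ((3 - 1*(-24)²) + (6 - 11))² = ((3 - 1*576) - 5)² = ((3 - 576) - 5)² = (-573 - 5)² = (-578)² = 334084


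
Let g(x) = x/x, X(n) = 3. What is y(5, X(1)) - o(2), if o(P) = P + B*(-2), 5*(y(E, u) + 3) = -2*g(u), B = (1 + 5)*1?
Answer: 33/5 ≈ 6.6000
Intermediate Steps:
B = 6 (B = 6*1 = 6)
g(x) = 1
y(E, u) = -17/5 (y(E, u) = -3 + (-2*1)/5 = -3 + (⅕)*(-2) = -3 - ⅖ = -17/5)
o(P) = -12 + P (o(P) = P + 6*(-2) = P - 12 = -12 + P)
y(5, X(1)) - o(2) = -17/5 - (-12 + 2) = -17/5 - 1*(-10) = -17/5 + 10 = 33/5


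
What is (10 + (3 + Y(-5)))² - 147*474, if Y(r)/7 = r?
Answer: -69194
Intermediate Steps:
Y(r) = 7*r
(10 + (3 + Y(-5)))² - 147*474 = (10 + (3 + 7*(-5)))² - 147*474 = (10 + (3 - 35))² - 69678 = (10 - 32)² - 69678 = (-22)² - 69678 = 484 - 69678 = -69194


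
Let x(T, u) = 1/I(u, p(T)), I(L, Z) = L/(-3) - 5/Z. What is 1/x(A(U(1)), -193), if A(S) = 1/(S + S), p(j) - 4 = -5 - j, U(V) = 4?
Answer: 619/9 ≈ 68.778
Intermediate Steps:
p(j) = -1 - j (p(j) = 4 + (-5 - j) = -1 - j)
A(S) = 1/(2*S)
I(L, Z) = -5/Z - L/3 (I(L, Z) = L*(-1/3) - 5/Z = -L/3 - 5/Z = -5/Z - L/3)
x(T, u) = 1/(-5/(-1 - T) - u/3)
1/x(A(U(1)), -193) = 1/(3*(-1 - 1/(2*4))/(-15 - 193*(1 + (1/2)/4))) = 1/(3*(-1 - 1/(2*4))/(-15 - 193*(1 + (1/2)*(1/4)))) = 1/(3*(-1 - 1*1/8)/(-15 - 193*(1 + 1/8))) = 1/(3*(-1 - 1/8)/(-15 - 193*9/8)) = 1/(3*(-9/8)/(-15 - 1737/8)) = 1/(3*(-9/8)/(-1857/8)) = 1/(3*(-8/1857)*(-9/8)) = 1/(9/619) = 619/9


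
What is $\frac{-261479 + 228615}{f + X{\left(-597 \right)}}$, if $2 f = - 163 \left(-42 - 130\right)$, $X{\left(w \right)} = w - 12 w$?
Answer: $- \frac{32864}{20585} \approx -1.5965$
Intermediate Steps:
$X{\left(w \right)} = - 11 w$
$f = 14018$ ($f = \frac{\left(-163\right) \left(-42 - 130\right)}{2} = \frac{\left(-163\right) \left(-172\right)}{2} = \frac{1}{2} \cdot 28036 = 14018$)
$\frac{-261479 + 228615}{f + X{\left(-597 \right)}} = \frac{-261479 + 228615}{14018 - -6567} = - \frac{32864}{14018 + 6567} = - \frac{32864}{20585}$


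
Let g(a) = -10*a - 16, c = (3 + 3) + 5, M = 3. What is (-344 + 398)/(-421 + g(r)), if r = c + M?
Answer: -54/577 ≈ -0.093588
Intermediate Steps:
c = 11 (c = 6 + 5 = 11)
r = 14 (r = 11 + 3 = 14)
g(a) = -16 - 10*a
(-344 + 398)/(-421 + g(r)) = (-344 + 398)/(-421 + (-16 - 10*14)) = 54/(-421 + (-16 - 140)) = 54/(-421 - 156) = 54/(-577) = 54*(-1/577) = -54/577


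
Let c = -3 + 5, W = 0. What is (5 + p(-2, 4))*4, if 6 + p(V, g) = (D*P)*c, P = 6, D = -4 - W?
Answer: -196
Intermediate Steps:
D = -4 (D = -4 - 1*0 = -4 + 0 = -4)
c = 2
p(V, g) = -54 (p(V, g) = -6 - 4*6*2 = -6 - 24*2 = -6 - 48 = -54)
(5 + p(-2, 4))*4 = (5 - 54)*4 = -49*4 = -196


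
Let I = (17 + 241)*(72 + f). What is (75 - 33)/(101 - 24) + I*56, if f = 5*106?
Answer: 95674662/11 ≈ 8.6977e+6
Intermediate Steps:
f = 530
I = 155316 (I = (17 + 241)*(72 + 530) = 258*602 = 155316)
(75 - 33)/(101 - 24) + I*56 = (75 - 33)/(101 - 24) + 155316*56 = 42/77 + 8697696 = 42*(1/77) + 8697696 = 6/11 + 8697696 = 95674662/11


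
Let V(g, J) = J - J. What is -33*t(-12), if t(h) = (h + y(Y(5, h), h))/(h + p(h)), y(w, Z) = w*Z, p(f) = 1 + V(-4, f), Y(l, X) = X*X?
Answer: -5220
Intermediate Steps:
V(g, J) = 0
Y(l, X) = X²
p(f) = 1 (p(f) = 1 + 0 = 1)
y(w, Z) = Z*w
t(h) = (h + h³)/(1 + h) (t(h) = (h + h*h²)/(h + 1) = (h + h³)/(1 + h))
-33*t(-12) = -33*(-12 + (-12)³)/(1 - 12) = -33*(-12 - 1728)/(-11) = -(-3)*(-1740) = -33*1740/11 = -5220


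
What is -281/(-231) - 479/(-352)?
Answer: 19051/7392 ≈ 2.5772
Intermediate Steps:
-281/(-231) - 479/(-352) = -281*(-1/231) - 479*(-1/352) = 281/231 + 479/352 = 19051/7392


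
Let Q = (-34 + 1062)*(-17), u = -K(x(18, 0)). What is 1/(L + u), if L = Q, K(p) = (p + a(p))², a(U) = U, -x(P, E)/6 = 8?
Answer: -1/26692 ≈ -3.7464e-5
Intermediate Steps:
x(P, E) = -48 (x(P, E) = -6*8 = -48)
K(p) = 4*p² (K(p) = (p + p)² = (2*p)² = 4*p²)
u = -9216 (u = -4*(-48)² = -4*2304 = -1*9216 = -9216)
Q = -17476 (Q = 1028*(-17) = -17476)
L = -17476
1/(L + u) = 1/(-17476 - 9216) = 1/(-26692) = -1/26692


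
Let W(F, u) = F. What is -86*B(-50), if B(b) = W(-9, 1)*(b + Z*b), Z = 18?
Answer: -735300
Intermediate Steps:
B(b) = -171*b (B(b) = -9*(b + 18*b) = -171*b)
-86*B(-50) = -(-14706)*(-50) = -86*8550 = -735300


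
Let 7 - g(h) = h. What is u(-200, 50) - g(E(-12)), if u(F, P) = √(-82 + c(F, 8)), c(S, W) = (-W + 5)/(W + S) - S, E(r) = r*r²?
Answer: -1735 + √7553/8 ≈ -1724.1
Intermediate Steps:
E(r) = r³
g(h) = 7 - h
c(S, W) = -S + (5 - W)/(S + W) (c(S, W) = (5 - W)/(S + W) - S = -S + (5 - W)/(S + W))
u(F, P) = √(-82 + (-3 - F² - 8*F)/(8 + F)) (u(F, P) = √(-82 + (5 - 1*8 - F² - 1*F*8)/(F + 8)) = √(-82 + (5 - 8 - F² - 8*F)/(8 + F)) = √(-82 + (-3 - F² - 8*F)/(8 + F)))
u(-200, 50) - g(E(-12)) = √((-659 - 1*(-200)² - 90*(-200))/(8 - 200)) - (7 - 1*(-12)³) = √((-659 - 1*40000 + 18000)/(-192)) - (7 - 1*(-1728)) = √(-(-659 - 40000 + 18000)/192) - (7 + 1728) = √(-1/192*(-22659)) - 1*1735 = √(7553/64) - 1735 = √7553/8 - 1735 = -1735 + √7553/8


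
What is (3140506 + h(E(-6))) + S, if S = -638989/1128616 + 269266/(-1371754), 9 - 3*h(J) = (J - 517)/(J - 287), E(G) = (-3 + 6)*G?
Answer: 444880518453354285857/141658791390456 ≈ 3.1405e+6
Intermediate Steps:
E(G) = 3*G
h(J) = 3 - (-517 + J)/(3*(-287 + J)) (h(J) = 3 - (J - 517)/(3*(J - 287)) = 3 - (-517 + J)/(3*(-287 + J)))
S = -590216816281/774091756232 (S = -638989*1/1128616 + 269266*(-1/1371754) = -638989/1128616 - 134633/685877 = -590216816281/774091756232 ≈ -0.76246)
(3140506 + h(E(-6))) + S = (3140506 + 2*(-1033 + 4*(3*(-6)))/(3*(-287 + 3*(-6)))) - 590216816281/774091756232 = (3140506 + 2*(-1033 + 4*(-18))/(3*(-287 - 18))) - 590216816281/774091756232 = (3140506 + (⅔)*(-1033 - 72)/(-305)) - 590216816281/774091756232 = (3140506 + (⅔)*(-1/305)*(-1105)) - 590216816281/774091756232 = (3140506 + 442/183) - 590216816281/774091756232 = 574713040/183 - 590216816281/774091756232 = 444880518453354285857/141658791390456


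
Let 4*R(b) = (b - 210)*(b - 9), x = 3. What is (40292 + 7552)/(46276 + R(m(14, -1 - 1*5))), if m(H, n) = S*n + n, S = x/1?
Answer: 95688/96413 ≈ 0.99248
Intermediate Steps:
S = 3 (S = 3/1 = 3*1 = 3)
m(H, n) = 4*n (m(H, n) = 3*n + n = 4*n)
R(b) = (-210 + b)*(-9 + b)/4 (R(b) = ((b - 210)*(b - 9))/4 = ((-210 + b)*(-9 + b))/4 = (-210 + b)*(-9 + b)/4)
(40292 + 7552)/(46276 + R(m(14, -1 - 1*5))) = (40292 + 7552)/(46276 + (945/2 - 219*(-1 - 1*5) + (4*(-1 - 1*5))**2/4)) = 47844/(46276 + (945/2 - 219*(-1 - 5) + (4*(-1 - 5))**2/4)) = 47844/(46276 + (945/2 - 219*(-6) + (4*(-6))**2/4)) = 47844/(46276 + (945/2 - 219/4*(-24) + (1/4)*(-24)**2)) = 47844/(46276 + (945/2 + 1314 + (1/4)*576)) = 47844/(46276 + (945/2 + 1314 + 144)) = 47844/(46276 + 3861/2) = 47844/(96413/2) = 47844*(2/96413) = 95688/96413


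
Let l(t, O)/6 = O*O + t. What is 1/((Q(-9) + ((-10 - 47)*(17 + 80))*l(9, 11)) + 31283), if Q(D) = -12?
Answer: -1/4281349 ≈ -2.3357e-7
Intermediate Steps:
l(t, O) = 6*t + 6*O² (l(t, O) = 6*(O*O + t) = 6*(O² + t) = 6*(t + O²) = 6*t + 6*O²)
1/((Q(-9) + ((-10 - 47)*(17 + 80))*l(9, 11)) + 31283) = 1/((-12 + ((-10 - 47)*(17 + 80))*(6*9 + 6*11²)) + 31283) = 1/((-12 + (-57*97)*(54 + 6*121)) + 31283) = 1/((-12 - 5529*(54 + 726)) + 31283) = 1/((-12 - 5529*780) + 31283) = 1/((-12 - 4312620) + 31283) = 1/(-4312632 + 31283) = 1/(-4281349) = -1/4281349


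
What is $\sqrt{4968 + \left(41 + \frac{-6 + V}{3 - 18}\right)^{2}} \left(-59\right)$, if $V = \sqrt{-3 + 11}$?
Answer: $- \frac{59 \sqrt{1503449 - 2484 \sqrt{2}}}{15} \approx -4817.2$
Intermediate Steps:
$V = 2 \sqrt{2}$ ($V = \sqrt{8} = 2 \sqrt{2} \approx 2.8284$)
$\sqrt{4968 + \left(41 + \frac{-6 + V}{3 - 18}\right)^{2}} \left(-59\right) = \sqrt{4968 + \left(41 + \frac{-6 + 2 \sqrt{2}}{3 - 18}\right)^{2}} \left(-59\right) = \sqrt{4968 + \left(41 + \frac{-6 + 2 \sqrt{2}}{-15}\right)^{2}} \left(-59\right) = \sqrt{4968 + \left(41 + \left(-6 + 2 \sqrt{2}\right) \left(- \frac{1}{15}\right)\right)^{2}} \left(-59\right) = \sqrt{4968 + \left(41 + \left(\frac{2}{5} - \frac{2 \sqrt{2}}{15}\right)\right)^{2}} \left(-59\right) = \sqrt{4968 + \left(\frac{207}{5} - \frac{2 \sqrt{2}}{15}\right)^{2}} \left(-59\right) = - 59 \sqrt{4968 + \left(\frac{207}{5} - \frac{2 \sqrt{2}}{15}\right)^{2}}$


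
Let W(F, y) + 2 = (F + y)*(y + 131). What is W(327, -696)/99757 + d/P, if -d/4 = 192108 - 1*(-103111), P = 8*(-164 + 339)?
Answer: -4196741819/4987850 ≈ -841.39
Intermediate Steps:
P = 1400 (P = 8*175 = 1400)
d = -1180876 (d = -4*(192108 - 1*(-103111)) = -4*(192108 + 103111) = -4*295219 = -1180876)
W(F, y) = -2 + (131 + y)*(F + y) (W(F, y) = -2 + (F + y)*(y + 131) = -2 + (F + y)*(131 + y) = -2 + (131 + y)*(F + y))
W(327, -696)/99757 + d/P = (-2 + (-696)² + 131*327 + 131*(-696) + 327*(-696))/99757 - 1180876/1400 = (-2 + 484416 + 42837 - 91176 - 227592)*(1/99757) - 1180876*1/1400 = 208483*(1/99757) - 295219/350 = 208483/99757 - 295219/350 = -4196741819/4987850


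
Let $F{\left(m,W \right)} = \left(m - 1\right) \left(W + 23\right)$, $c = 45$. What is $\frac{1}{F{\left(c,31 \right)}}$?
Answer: $\frac{1}{2376} \approx 0.00042088$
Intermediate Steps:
$F{\left(m,W \right)} = \left(-1 + m\right) \left(23 + W\right)$
$\frac{1}{F{\left(c,31 \right)}} = \frac{1}{-23 - 31 + 23 \cdot 45 + 31 \cdot 45} = \frac{1}{-23 - 31 + 1035 + 1395} = \frac{1}{2376}$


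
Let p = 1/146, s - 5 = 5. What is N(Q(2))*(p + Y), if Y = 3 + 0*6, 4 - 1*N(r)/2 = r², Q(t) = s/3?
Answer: -28096/657 ≈ -42.764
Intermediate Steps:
s = 10 (s = 5 + 5 = 10)
Q(t) = 10/3
N(r) = 8 - 2*r²
Y = 3 (Y = 3 + 0 = 3)
p = 1/146 ≈ 0.0068493
N(Q(2))*(p + Y) = (8 - 2*(10/3)²)*(1/146 + 3) = (8 - 2*100/9)*(439/146) = (8 - 200/9)*(439/146) = -128/9*439/146 = -28096/657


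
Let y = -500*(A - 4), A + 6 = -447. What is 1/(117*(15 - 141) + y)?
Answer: 1/213758 ≈ 4.6782e-6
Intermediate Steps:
A = -453 (A = -6 - 447 = -453)
y = 228500 (y = -500*(-453 - 4) = -500*(-457) = 228500)
1/(117*(15 - 141) + y) = 1/(117*(15 - 141) + 228500) = 1/(117*(-126) + 228500) = 1/(-14742 + 228500) = 1/213758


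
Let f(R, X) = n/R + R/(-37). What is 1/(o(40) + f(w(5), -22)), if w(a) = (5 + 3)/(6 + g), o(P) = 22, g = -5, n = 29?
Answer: 296/7521 ≈ 0.039356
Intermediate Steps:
w(a) = 8 (w(a) = (5 + 3)/(6 - 5) = 8/1 = 8*1 = 8)
f(R, X) = 29/R - R/37 (f(R, X) = 29/R + R/(-37) = 29/R + R*(-1/37) = 29/R - R/37)
1/(o(40) + f(w(5), -22)) = 1/(22 + (29/8 - 1/37*8)) = 1/(22 + (29*(1/8) - 8/37)) = 1/(22 + (29/8 - 8/37)) = 1/(22 + 1009/296) = 1/(7521/296) = 296/7521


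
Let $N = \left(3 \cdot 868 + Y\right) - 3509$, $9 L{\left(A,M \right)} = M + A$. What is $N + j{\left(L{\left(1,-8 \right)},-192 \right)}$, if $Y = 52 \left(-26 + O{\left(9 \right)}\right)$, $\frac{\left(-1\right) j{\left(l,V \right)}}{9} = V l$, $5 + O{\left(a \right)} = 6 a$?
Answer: $-1053$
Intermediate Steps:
$O{\left(a \right)} = -5 + 6 a$
$L{\left(A,M \right)} = \frac{A}{9} + \frac{M}{9}$ ($L{\left(A,M \right)} = \frac{M + A}{9} = \frac{A + M}{9} = \frac{A}{9} + \frac{M}{9}$)
$j{\left(l,V \right)} = - 9 V l$
$Y = 1196$ ($Y = 52 \left(-26 + \left(-5 + 6 \cdot 9\right)\right) = 52 \left(-26 + \left(-5 + 54\right)\right) = 52 \left(-26 + 49\right) = 52 \cdot 23 = 1196$)
$N = 291$ ($N = \left(3 \cdot 868 + 1196\right) - 3509 = \left(2604 + 1196\right) - 3509 = 3800 - 3509 = 291$)
$N + j{\left(L{\left(1,-8 \right)},-192 \right)} = 291 - - 1728 \left(\frac{1}{9} \cdot 1 + \frac{1}{9} \left(-8\right)\right) = 291 - - 1728 \left(\frac{1}{9} - \frac{8}{9}\right) = 291 - \left(-1728\right) \left(- \frac{7}{9}\right) = 291 - 1344 = -1053$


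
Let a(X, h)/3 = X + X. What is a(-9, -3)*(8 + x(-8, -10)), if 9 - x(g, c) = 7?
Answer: -540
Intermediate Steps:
x(g, c) = 2 (x(g, c) = 9 - 1*7 = 9 - 7 = 2)
a(X, h) = 6*X (a(X, h) = 3*(X + X) = 3*(2*X) = 6*X)
a(-9, -3)*(8 + x(-8, -10)) = (6*(-9))*(8 + 2) = -54*10 = -540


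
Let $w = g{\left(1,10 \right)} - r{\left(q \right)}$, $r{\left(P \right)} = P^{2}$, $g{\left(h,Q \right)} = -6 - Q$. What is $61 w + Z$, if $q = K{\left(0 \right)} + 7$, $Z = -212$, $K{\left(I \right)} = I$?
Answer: $-4177$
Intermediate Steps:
$q = 7$ ($q = 0 + 7 = 7$)
$w = -65$ ($w = \left(-6 - 10\right) - 7^{2} = \left(-6 - 10\right) - 49 = -16 - 49 = -65$)
$61 w + Z = 61 \left(-65\right) - 212 = -3965 - 212 = -4177$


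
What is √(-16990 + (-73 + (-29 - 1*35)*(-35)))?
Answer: 9*I*√183 ≈ 121.75*I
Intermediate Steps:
√(-16990 + (-73 + (-29 - 1*35)*(-35))) = √(-16990 + (-73 + (-29 - 35)*(-35))) = √(-16990 + (-73 - 64*(-35))) = √(-16990 + (-73 + 2240)) = √(-16990 + 2167) = √(-14823) = 9*I*√183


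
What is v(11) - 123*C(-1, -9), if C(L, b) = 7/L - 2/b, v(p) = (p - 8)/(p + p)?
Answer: 55031/66 ≈ 833.80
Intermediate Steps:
v(p) = (-8 + p)/(2*p) (v(p) = (-8 + p)/((2*p)) = (-8 + p)*(1/(2*p)) = (-8 + p)/(2*p))
C(L, b) = -2/b + 7/L
v(11) - 123*C(-1, -9) = (1/2)*(-8 + 11)/11 - 123*(-2/(-9) + 7/(-1)) = (1/2)*(1/11)*3 - 123*(-2*(-1/9) + 7*(-1)) = 3/22 - 123*(2/9 - 7) = 3/22 - 123*(-61/9) = 3/22 + 2501/3 = 55031/66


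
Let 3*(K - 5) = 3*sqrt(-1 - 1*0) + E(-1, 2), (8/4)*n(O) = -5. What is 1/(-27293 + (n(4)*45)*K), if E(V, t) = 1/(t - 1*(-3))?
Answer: -111452/3105437701 + 450*I/3105437701 ≈ -3.5889e-5 + 1.4491e-7*I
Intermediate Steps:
n(O) = -5/2 (n(O) = (1/2)*(-5) = -5/2)
E(V, t) = 1/(3 + t) (E(V, t) = 1/(t + 3) = 1/(3 + t))
K = 76/15 + I (K = 5 + (3*sqrt(-1 - 1*0) + 1/(3 + 2))/3 = 5 + (3*sqrt(-1 + 0) + 1/5)/3 = 5 + (3*sqrt(-1) + 1/5)/3 = 5 + (3*I + 1/5)/3 = 5 + (1/5 + 3*I)/3 = 5 + (1/15 + I) = 76/15 + I ≈ 5.0667 + 1.0*I)
1/(-27293 + (n(4)*45)*K) = 1/(-27293 + (-5/2*45)*(76/15 + I)) = 1/(-27293 - 225*(76/15 + I)/2) = 1/(-27293 + (-570 - 225*I/2)) = 1/(-27863 - 225*I/2) = 4*(-27863 + 225*I/2)/3105437701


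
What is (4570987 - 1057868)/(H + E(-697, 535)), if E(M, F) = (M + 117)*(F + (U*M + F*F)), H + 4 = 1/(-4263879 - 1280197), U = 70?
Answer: -19476998733044/765207806293905 ≈ -0.025453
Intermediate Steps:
H = -22176305/5544076 (H = -4 + 1/(-4263879 - 1280197) = -4 + 1/(-5544076) = -4 - 1/5544076 = -22176305/5544076 ≈ -4.0000)
E(M, F) = (117 + M)*(F + F**2 + 70*M) (E(M, F) = (M + 117)*(F + (70*M + F*F)) = (117 + M)*(F + (70*M + F**2)) = (117 + M)*(F + (F**2 + 70*M)) = (117 + M)*(F + F**2 + 70*M))
(4570987 - 1057868)/(H + E(-697, 535)) = (4570987 - 1057868)/(-22176305/5544076 + (70*(-697)**2 + 117*535 + 117*535**2 + 8190*(-697) + 535*(-697) - 697*535**2)) = 3513119/(-22176305/5544076 + (70*485809 + 62595 + 117*286225 - 5708430 - 372895 - 697*286225)) = 3513119/(-22176305/5544076 + (34006630 + 62595 + 33488325 - 5708430 - 372895 - 199498825)) = 3513119/(-22176305/5544076 - 138022600) = 3513119/(-765207806293905/5544076) = 3513119*(-5544076/765207806293905) = -19476998733044/765207806293905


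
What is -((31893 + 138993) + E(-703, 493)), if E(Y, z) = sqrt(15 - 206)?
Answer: -170886 - I*sqrt(191) ≈ -1.7089e+5 - 13.82*I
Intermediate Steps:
E(Y, z) = I*sqrt(191) (E(Y, z) = sqrt(-191) = I*sqrt(191))
-((31893 + 138993) + E(-703, 493)) = -((31893 + 138993) + I*sqrt(191)) = -(170886 + I*sqrt(191)) = -170886 - I*sqrt(191)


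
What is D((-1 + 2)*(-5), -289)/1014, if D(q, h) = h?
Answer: -289/1014 ≈ -0.28501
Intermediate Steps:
D((-1 + 2)*(-5), -289)/1014 = -289/1014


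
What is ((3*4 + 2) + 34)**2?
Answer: 2304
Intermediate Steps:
((3*4 + 2) + 34)**2 = ((12 + 2) + 34)**2 = (14 + 34)**2 = 48**2 = 2304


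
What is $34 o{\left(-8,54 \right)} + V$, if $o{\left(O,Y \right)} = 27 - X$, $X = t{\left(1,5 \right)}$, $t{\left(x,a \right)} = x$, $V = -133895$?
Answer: $-133011$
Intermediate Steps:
$X = 1$
$o{\left(O,Y \right)} = 26$ ($o{\left(O,Y \right)} = 27 - 1 = 26$)
$34 o{\left(-8,54 \right)} + V = 34 \cdot 26 - 133895 = 884 - 133895 = -133011$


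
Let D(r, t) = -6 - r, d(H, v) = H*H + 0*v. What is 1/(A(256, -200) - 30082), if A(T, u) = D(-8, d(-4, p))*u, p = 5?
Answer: -1/30482 ≈ -3.2806e-5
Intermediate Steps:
d(H, v) = H**2 (d(H, v) = H**2 + 0 = H**2)
A(T, u) = 2*u (A(T, u) = (-6 - 1*(-8))*u = (-6 + 8)*u = 2*u)
1/(A(256, -200) - 30082) = 1/(2*(-200) - 30082) = 1/(-400 - 30082) = 1/(-30482) = -1/30482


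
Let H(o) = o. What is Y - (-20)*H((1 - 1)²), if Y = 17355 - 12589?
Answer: 4766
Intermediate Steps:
Y = 4766
Y - (-20)*H((1 - 1)²) = 4766 - (-20)*(1 - 1)² = 4766 - (-20)*0² = 4766 - (-20)*0 = 4766 - 1*0 = 4766 + 0 = 4766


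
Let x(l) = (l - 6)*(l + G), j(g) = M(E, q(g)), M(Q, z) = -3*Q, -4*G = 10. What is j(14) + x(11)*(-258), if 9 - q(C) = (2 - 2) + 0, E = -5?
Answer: -10950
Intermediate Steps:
G = -5/2 (G = -¼*10 = -5/2 ≈ -2.5000)
q(C) = 9 (q(C) = 9 - ((2 - 2) + 0) = 9 - (0 + 0) = 9 - 1*0 = 9 + 0 = 9)
j(g) = 15 (j(g) = -3*(-5) = 15)
x(l) = (-6 + l)*(-5/2 + l) (x(l) = (l - 6)*(l - 5/2) = (-6 + l)*(-5/2 + l))
j(14) + x(11)*(-258) = 15 + (15 + 11² - 17/2*11)*(-258) = 15 + (15 + 121 - 187/2)*(-258) = 15 + (85/2)*(-258) = 15 - 10965 = -10950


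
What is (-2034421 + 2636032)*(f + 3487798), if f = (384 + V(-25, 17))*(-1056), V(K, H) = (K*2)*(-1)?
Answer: 1822576914834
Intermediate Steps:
V(K, H) = -2*K (V(K, H) = (2*K)*(-1) = -2*K)
f = -458304 (f = (384 - 2*(-25))*(-1056) = (384 + 50)*(-1056) = 434*(-1056) = -458304)
(-2034421 + 2636032)*(f + 3487798) = (-2034421 + 2636032)*(-458304 + 3487798) = 601611*3029494 = 1822576914834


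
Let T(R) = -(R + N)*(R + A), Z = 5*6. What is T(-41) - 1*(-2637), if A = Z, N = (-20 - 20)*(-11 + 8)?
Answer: 3506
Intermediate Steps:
N = 120 (N = -40*(-3) = 120)
Z = 30
A = 30
T(R) = -(30 + R)*(120 + R) (T(R) = -(R + 120)*(R + 30) = -(120 + R)*(30 + R) = -(30 + R)*(120 + R))
T(-41) - 1*(-2637) = (-3600 - 1*(-41)**2 - 150*(-41)) - 1*(-2637) = (-3600 - 1*1681 + 6150) + 2637 = (-3600 - 1681 + 6150) + 2637 = 869 + 2637 = 3506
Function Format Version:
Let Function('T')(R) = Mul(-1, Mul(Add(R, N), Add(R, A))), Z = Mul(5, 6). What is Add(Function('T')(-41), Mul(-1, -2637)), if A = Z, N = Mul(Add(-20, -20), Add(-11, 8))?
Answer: 3506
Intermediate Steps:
N = 120 (N = Mul(-40, -3) = 120)
Z = 30
A = 30
Function('T')(R) = Mul(-1, Add(30, R), Add(120, R)) (Function('T')(R) = Mul(-1, Mul(Add(R, 120), Add(R, 30))) = Mul(-1, Mul(Add(120, R), Add(30, R))) = Mul(-1, Mul(Add(30, R), Add(120, R))) = Mul(-1, Add(30, R), Add(120, R)))
Add(Function('T')(-41), Mul(-1, -2637)) = Add(Add(-3600, Mul(-1, Pow(-41, 2)), Mul(-150, -41)), Mul(-1, -2637)) = Add(Add(-3600, Mul(-1, 1681), 6150), 2637) = Add(Add(-3600, -1681, 6150), 2637) = Add(869, 2637) = 3506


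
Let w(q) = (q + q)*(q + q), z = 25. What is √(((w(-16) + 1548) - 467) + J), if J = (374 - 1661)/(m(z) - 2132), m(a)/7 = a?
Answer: 2*√2016087701/1957 ≈ 45.887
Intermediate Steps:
m(a) = 7*a
w(q) = 4*q² (w(q) = (2*q)*(2*q) = 4*q²)
J = 1287/1957 (J = (374 - 1661)/(7*25 - 2132) = -1287/(175 - 2132) = -1287/(-1957) = -1287*(-1/1957) = 1287/1957 ≈ 0.65764)
√(((w(-16) + 1548) - 467) + J) = √(((4*(-16)² + 1548) - 467) + 1287/1957) = √(((4*256 + 1548) - 467) + 1287/1957) = √(((1024 + 1548) - 467) + 1287/1957) = √((2572 - 467) + 1287/1957) = √(2105 + 1287/1957) = √(4120772/1957) = 2*√2016087701/1957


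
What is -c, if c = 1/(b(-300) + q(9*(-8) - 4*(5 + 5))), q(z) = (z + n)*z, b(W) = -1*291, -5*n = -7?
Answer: -5/60481 ≈ -8.2671e-5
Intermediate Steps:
n = 7/5 (n = -1/5*(-7) = 7/5 ≈ 1.4000)
b(W) = -291
q(z) = z*(7/5 + z) (q(z) = (z + 7/5)*z = (7/5 + z)*z = z*(7/5 + z))
c = 5/60481 (c = 1/(-291 + (9*(-8) - 4*(5 + 5))*(7 + 5*(9*(-8) - 4*(5 + 5)))/5) = 1/(-291 + (-72 - 4*10)*(7 + 5*(-72 - 4*10))/5) = 1/(-291 + (-72 - 40)*(7 + 5*(-72 - 40))/5) = 1/(-291 + (1/5)*(-112)*(7 + 5*(-112))) = 1/(-291 + (1/5)*(-112)*(7 - 560)) = 1/(-291 + (1/5)*(-112)*(-553)) = 1/(-291 + 61936/5) = 1/(60481/5) = 5/60481 ≈ 8.2671e-5)
-c = -1*5/60481 = -5/60481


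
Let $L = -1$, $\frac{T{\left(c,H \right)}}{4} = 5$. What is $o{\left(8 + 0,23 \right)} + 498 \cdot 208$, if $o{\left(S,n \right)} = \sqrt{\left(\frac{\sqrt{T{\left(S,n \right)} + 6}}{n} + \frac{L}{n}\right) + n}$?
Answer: $103584 + \frac{\sqrt{12144 + 23 \sqrt{26}}}{23} \approx 1.0359 \cdot 10^{5}$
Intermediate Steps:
$T{\left(c,H \right)} = 20$ ($T{\left(c,H \right)} = 4 \cdot 5 = 20$)
$o{\left(S,n \right)} = \sqrt{n - \frac{1}{n} + \frac{\sqrt{26}}{n}}$ ($o{\left(S,n \right)} = \sqrt{\left(\frac{\sqrt{20 + 6}}{n} - \frac{1}{n}\right) + n} = \sqrt{\left(\frac{\sqrt{26}}{n} - \frac{1}{n}\right) + n} = \sqrt{\left(- \frac{1}{n} + \frac{\sqrt{26}}{n}\right) + n} = \sqrt{n - \frac{1}{n} + \frac{\sqrt{26}}{n}}$)
$o{\left(8 + 0,23 \right)} + 498 \cdot 208 = \sqrt{\frac{-1 + \sqrt{26} + 23^{2}}{23}} + 498 \cdot 208 = \sqrt{\frac{-1 + \sqrt{26} + 529}{23}} + 103584 = \sqrt{\frac{528 + \sqrt{26}}{23}} + 103584 = \sqrt{\frac{528}{23} + \frac{\sqrt{26}}{23}} + 103584 = 103584 + \sqrt{\frac{528}{23} + \frac{\sqrt{26}}{23}}$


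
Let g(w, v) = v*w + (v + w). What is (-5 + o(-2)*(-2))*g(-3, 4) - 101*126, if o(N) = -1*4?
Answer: -12759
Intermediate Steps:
o(N) = -4
g(w, v) = v + w + v*w
(-5 + o(-2)*(-2))*g(-3, 4) - 101*126 = (-5 - 4*(-2))*(4 - 3 + 4*(-3)) - 101*126 = (-5 + 8)*(4 - 3 - 12) - 12726 = 3*(-11) - 12726 = -33 - 12726 = -12759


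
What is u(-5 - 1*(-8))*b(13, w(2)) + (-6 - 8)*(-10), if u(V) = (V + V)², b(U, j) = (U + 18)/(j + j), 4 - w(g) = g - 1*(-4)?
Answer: -139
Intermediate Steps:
w(g) = -g (w(g) = 4 - (g - 1*(-4)) = 4 - (g + 4) = 4 - (4 + g) = 4 + (-4 - g) = -g)
b(U, j) = (18 + U)/(2*j) (b(U, j) = (18 + U)/((2*j)) = (18 + U)*(1/(2*j)) = (18 + U)/(2*j))
u(V) = 4*V² (u(V) = (2*V)² = 4*V²)
u(-5 - 1*(-8))*b(13, w(2)) + (-6 - 8)*(-10) = (4*(-5 - 1*(-8))²)*((18 + 13)/(2*((-1*2)))) + (-6 - 8)*(-10) = (4*(-5 + 8)²)*((½)*31/(-2)) - 14*(-10) = (4*3²)*((½)*(-½)*31) + 140 = (4*9)*(-31/4) + 140 = 36*(-31/4) + 140 = -279 + 140 = -139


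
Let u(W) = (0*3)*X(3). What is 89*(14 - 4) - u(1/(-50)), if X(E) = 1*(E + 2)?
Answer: 890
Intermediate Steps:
X(E) = 2 + E (X(E) = 1*(2 + E) = 2 + E)
u(W) = 0 (u(W) = (0*3)*(2 + 3) = 0*5 = 0)
89*(14 - 4) - u(1/(-50)) = 89*(14 - 4) - 1*0 = 89*10 + 0 = 890 + 0 = 890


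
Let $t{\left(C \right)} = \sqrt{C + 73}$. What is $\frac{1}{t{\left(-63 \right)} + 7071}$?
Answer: $\frac{7071}{49999031} - \frac{\sqrt{10}}{49999031} \approx 0.00014136$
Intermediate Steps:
$t{\left(C \right)} = \sqrt{73 + C}$
$\frac{1}{t{\left(-63 \right)} + 7071} = \frac{1}{\sqrt{73 - 63} + 7071} = \frac{1}{\sqrt{10} + 7071} = \frac{1}{7071 + \sqrt{10}}$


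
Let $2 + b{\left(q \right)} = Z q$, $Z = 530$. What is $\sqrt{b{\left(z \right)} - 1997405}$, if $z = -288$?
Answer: $i \sqrt{2150047} \approx 1466.3 i$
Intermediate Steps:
$b{\left(q \right)} = -2 + 530 q$
$\sqrt{b{\left(z \right)} - 1997405} = \sqrt{\left(-2 + 530 \left(-288\right)\right) - 1997405} = \sqrt{\left(-2 - 152640\right) - 1997405} = \sqrt{-152642 - 1997405} = \sqrt{-2150047} = i \sqrt{2150047}$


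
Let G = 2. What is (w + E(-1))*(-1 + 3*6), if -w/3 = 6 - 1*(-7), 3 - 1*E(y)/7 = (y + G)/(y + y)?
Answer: -493/2 ≈ -246.50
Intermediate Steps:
E(y) = 21 - 7*(2 + y)/(2*y) (E(y) = 21 - 7*(y + 2)/(y + y) = 21 - 7*(2 + y)/(2*y))
w = -39 (w = -3*(6 - 1*(-7)) = -3*(6 + 7) = -3*13 = -39)
(w + E(-1))*(-1 + 3*6) = (-39 + (35/2 - 7/(-1)))*(-1 + 3*6) = (-39 + (35/2 - 7*(-1)))*(-1 + 18) = (-39 + (35/2 + 7))*17 = (-39 + 49/2)*17 = -29/2*17 = -493/2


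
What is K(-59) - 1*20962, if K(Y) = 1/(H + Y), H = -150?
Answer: -4381059/209 ≈ -20962.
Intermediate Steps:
K(Y) = 1/(-150 + Y)
K(-59) - 1*20962 = 1/(-150 - 59) - 1*20962 = 1/(-209) - 20962 = -1/209 - 20962 = -4381059/209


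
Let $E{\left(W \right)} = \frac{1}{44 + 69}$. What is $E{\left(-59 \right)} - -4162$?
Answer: $\frac{470307}{113} \approx 4162.0$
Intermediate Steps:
$E{\left(W \right)} = \frac{1}{113}$
$E{\left(-59 \right)} - -4162 = \frac{1}{113} - -4162 = \frac{1}{113} + 4162 = \frac{470307}{113}$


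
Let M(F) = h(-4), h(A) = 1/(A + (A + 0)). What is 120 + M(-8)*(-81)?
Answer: 1041/8 ≈ 130.13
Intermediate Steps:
h(A) = 1/(2*A) (h(A) = 1/(A + A) = 1/(2*A))
M(F) = -⅛ (M(F) = (½)/(-4) = (½)*(-¼) = -⅛)
120 + M(-8)*(-81) = 120 - ⅛*(-81) = 120 + 81/8 = 1041/8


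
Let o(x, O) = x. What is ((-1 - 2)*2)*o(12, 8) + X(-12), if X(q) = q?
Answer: -84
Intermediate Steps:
((-1 - 2)*2)*o(12, 8) + X(-12) = ((-1 - 2)*2)*12 - 12 = -3*2*12 - 12 = -6*12 - 12 = -72 - 12 = -84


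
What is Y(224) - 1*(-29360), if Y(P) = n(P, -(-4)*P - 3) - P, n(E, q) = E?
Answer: 29360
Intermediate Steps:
Y(P) = 0 (Y(P) = P - P = 0)
Y(224) - 1*(-29360) = 0 - 1*(-29360) = 0 + 29360 = 29360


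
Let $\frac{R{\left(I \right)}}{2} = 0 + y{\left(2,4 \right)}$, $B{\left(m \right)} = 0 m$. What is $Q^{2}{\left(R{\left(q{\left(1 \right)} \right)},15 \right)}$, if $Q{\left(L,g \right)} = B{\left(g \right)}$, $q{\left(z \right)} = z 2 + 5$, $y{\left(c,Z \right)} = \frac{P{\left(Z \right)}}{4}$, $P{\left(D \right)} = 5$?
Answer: $0$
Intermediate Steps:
$y{\left(c,Z \right)} = \frac{5}{4}$
$q{\left(z \right)} = 5 + 2 z$ ($q{\left(z \right)} = 2 z + 5 = 5 + 2 z$)
$B{\left(m \right)} = 0$
$R{\left(I \right)} = \frac{5}{2}$ ($R{\left(I \right)} = 2 \left(0 + \frac{5}{4}\right) = 2 \cdot \frac{5}{4} = \frac{5}{2}$)
$Q{\left(L,g \right)} = 0$
$Q^{2}{\left(R{\left(q{\left(1 \right)} \right)},15 \right)} = 0^{2} = 0$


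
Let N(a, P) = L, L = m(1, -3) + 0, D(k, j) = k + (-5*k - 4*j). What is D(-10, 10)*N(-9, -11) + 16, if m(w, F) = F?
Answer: 16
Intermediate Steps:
D(k, j) = -4*j - 4*k
L = -3 (L = -3 + 0 = -3)
N(a, P) = -3
D(-10, 10)*N(-9, -11) + 16 = (-4*10 - 4*(-10))*(-3) + 16 = (-40 + 40)*(-3) + 16 = 0*(-3) + 16 = 0 + 16 = 16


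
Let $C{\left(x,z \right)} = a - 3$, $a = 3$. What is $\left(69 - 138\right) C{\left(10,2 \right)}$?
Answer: $0$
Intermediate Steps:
$C{\left(x,z \right)} = 0$ ($C{\left(x,z \right)} = 3 - 3 = 0$)
$\left(69 - 138\right) C{\left(10,2 \right)} = \left(69 - 138\right) 0 = \left(-69\right) 0 = 0$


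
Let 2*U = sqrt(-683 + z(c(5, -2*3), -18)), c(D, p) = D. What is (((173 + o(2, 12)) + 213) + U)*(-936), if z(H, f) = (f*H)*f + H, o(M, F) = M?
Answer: -363168 - 468*sqrt(942) ≈ -3.7753e+5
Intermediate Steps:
z(H, f) = H + H*f**2 (z(H, f) = (H*f)*f + H = H*f**2 + H = H + H*f**2)
U = sqrt(942)/2 (U = sqrt(-683 + 5*(1 + (-18)**2))/2 = sqrt(-683 + 5*(1 + 324))/2 = sqrt(-683 + 5*325)/2 = sqrt(-683 + 1625)/2 = sqrt(942)/2 ≈ 15.346)
(((173 + o(2, 12)) + 213) + U)*(-936) = (((173 + 2) + 213) + sqrt(942)/2)*(-936) = ((175 + 213) + sqrt(942)/2)*(-936) = (388 + sqrt(942)/2)*(-936) = -363168 - 468*sqrt(942)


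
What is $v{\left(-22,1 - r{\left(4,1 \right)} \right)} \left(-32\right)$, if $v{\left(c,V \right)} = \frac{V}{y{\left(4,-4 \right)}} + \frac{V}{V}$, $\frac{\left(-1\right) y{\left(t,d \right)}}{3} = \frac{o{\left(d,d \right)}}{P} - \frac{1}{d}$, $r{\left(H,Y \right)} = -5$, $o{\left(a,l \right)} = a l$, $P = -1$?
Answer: $- \frac{2272}{63} \approx -36.063$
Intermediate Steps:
$y{\left(t,d \right)} = \frac{3}{d} + 3 d^{2}$ ($y{\left(t,d \right)} = - 3 \left(\frac{d d}{-1} - \frac{1}{d}\right) = - 3 \left(d^{2} \left(-1\right) - \frac{1}{d}\right) = - 3 \left(- d^{2} - \frac{1}{d}\right) = - 3 \left(- \frac{1}{d} - d^{2}\right) = \frac{3}{d} + 3 d^{2}$)
$v{\left(c,V \right)} = 1 + \frac{4 V}{189}$ ($v{\left(c,V \right)} = \frac{V}{3 \frac{1}{-4} \left(1 + \left(-4\right)^{3}\right)} + \frac{V}{V} = \frac{V}{3 \left(- \frac{1}{4}\right) \left(1 - 64\right)} + 1 = \frac{V}{3 \left(- \frac{1}{4}\right) \left(-63\right)} + 1 = \frac{V}{\frac{189}{4}} + 1 = V \frac{4}{189} + 1 = \frac{4 V}{189} + 1 = 1 + \frac{4 V}{189}$)
$v{\left(-22,1 - r{\left(4,1 \right)} \right)} \left(-32\right) = \left(1 + \frac{4 \left(1 - -5\right)}{189}\right) \left(-32\right) = \left(1 + \frac{4 \left(1 + 5\right)}{189}\right) \left(-32\right) = \left(1 + \frac{4}{189} \cdot 6\right) \left(-32\right) = \left(1 + \frac{8}{63}\right) \left(-32\right) = \frac{71}{63} \left(-32\right) = - \frac{2272}{63}$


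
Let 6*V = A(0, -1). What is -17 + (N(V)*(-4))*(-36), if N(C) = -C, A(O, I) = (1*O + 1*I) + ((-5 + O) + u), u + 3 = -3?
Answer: 271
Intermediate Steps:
u = -6 (u = -3 - 3 = -6)
A(O, I) = -11 + I + 2*O (A(O, I) = (1*O + 1*I) + ((-5 + O) - 6) = (O + I) + (-11 + O) = (I + O) + (-11 + O) = -11 + I + 2*O)
V = -2 (V = (-11 - 1 + 2*0)/6 = (-11 - 1 + 0)/6 = (⅙)*(-12) = -2)
-17 + (N(V)*(-4))*(-36) = -17 + (-1*(-2)*(-4))*(-36) = -17 + (2*(-4))*(-36) = -17 - 8*(-36) = -17 + 288 = 271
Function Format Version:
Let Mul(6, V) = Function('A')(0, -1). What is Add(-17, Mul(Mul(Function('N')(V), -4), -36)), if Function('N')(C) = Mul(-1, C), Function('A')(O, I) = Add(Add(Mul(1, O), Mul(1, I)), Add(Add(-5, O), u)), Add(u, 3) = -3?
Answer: 271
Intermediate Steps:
u = -6 (u = Add(-3, -3) = -6)
Function('A')(O, I) = Add(-11, I, Mul(2, O)) (Function('A')(O, I) = Add(Add(Mul(1, O), Mul(1, I)), Add(Add(-5, O), -6)) = Add(Add(O, I), Add(-11, O)) = Add(Add(I, O), Add(-11, O)) = Add(-11, I, Mul(2, O)))
V = -2 (V = Mul(Rational(1, 6), Add(-11, -1, Mul(2, 0))) = Mul(Rational(1, 6), Add(-11, -1, 0)) = Mul(Rational(1, 6), -12) = -2)
Add(-17, Mul(Mul(Function('N')(V), -4), -36)) = Add(-17, Mul(Mul(Mul(-1, -2), -4), -36)) = Add(-17, Mul(Mul(2, -4), -36)) = Add(-17, Mul(-8, -36)) = Add(-17, 288) = 271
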